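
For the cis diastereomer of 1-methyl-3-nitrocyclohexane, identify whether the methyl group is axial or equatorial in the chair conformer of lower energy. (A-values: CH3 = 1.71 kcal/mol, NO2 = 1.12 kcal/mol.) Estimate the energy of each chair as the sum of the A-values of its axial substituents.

C1 and C3 have the same parity, so for the cis isomer the two substituents are e,e in one chair and a,a in the other.
Chair I (methyl axial, nitro axial): E = 2.83 kcal/mol.
Chair II (methyl equatorial, nitro equatorial): E = 0.00 kcal/mol.
Chair II is the more stable (lower-energy) conformer, and in that chair the methyl group is equatorial.

equatorial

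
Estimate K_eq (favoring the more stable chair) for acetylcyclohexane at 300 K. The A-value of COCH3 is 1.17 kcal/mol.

K ≈ 7.12

One chair has the acetyl group axial (E = 1.17 kcal/mol) and the other has it equatorial (E = 0).
ΔG = 1.17 kcal/mol between the two chairs.
K = exp(ΔG/RT) with R = 1.987×10⁻³ kcal mol⁻¹ K⁻¹ and T = 300 K gives K ≈ 7.12.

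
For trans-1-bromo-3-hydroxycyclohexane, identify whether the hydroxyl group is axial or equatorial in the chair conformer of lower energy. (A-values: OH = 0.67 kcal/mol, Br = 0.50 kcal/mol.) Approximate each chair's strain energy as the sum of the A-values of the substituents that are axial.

equatorial

C1 and C3 have the same parity, so for the trans isomer the two substituents are one axial and one equatorial in each chair.
Chair I (hydroxyl axial, bromo equatorial): E = 0.67 kcal/mol.
Chair II (hydroxyl equatorial, bromo axial): E = 0.50 kcal/mol.
Chair II is the more stable (lower-energy) conformer, and in that chair the hydroxyl group is equatorial.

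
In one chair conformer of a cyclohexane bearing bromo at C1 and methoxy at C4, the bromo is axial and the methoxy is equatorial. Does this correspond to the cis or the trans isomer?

C1 and C4 have opposite parity, so their axial bonds point in opposite directions.
With opposite-parity carbons, two substituents on the same face are one axial and one equatorial; opposite faces give both axial or both equatorial.
Here the groups are axial/equatorial → same face → cis.

cis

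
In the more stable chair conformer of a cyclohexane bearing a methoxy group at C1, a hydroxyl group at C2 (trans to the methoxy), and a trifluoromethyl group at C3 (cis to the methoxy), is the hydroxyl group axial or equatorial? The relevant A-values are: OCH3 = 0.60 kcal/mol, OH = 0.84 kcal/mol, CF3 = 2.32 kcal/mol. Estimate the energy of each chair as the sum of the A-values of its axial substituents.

equatorial

Chair I (methoxy axial, hydroxyl axial, trifluoromethyl axial): E = 3.76 kcal/mol.
Chair II (methoxy equatorial, hydroxyl equatorial, trifluoromethyl equatorial): E = 0.00 kcal/mol.
Chair II is the more stable (lower-energy) conformer, and in that chair the hydroxyl group is equatorial.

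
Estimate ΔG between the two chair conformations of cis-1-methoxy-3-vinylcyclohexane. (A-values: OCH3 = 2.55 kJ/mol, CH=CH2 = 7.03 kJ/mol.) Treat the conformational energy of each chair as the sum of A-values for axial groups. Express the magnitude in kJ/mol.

9.58 kJ/mol

C1 and C3 have the same parity, so for the cis isomer the two substituents are e,e in one chair and a,a in the other.
Chair I (methoxy axial, vinyl axial): E = 9.58 kJ/mol.
Chair II (methoxy equatorial, vinyl equatorial): E = 0.00 kJ/mol.
ΔE = 9.58 − 0.00 = 9.58 kJ/mol; chair II is more stable.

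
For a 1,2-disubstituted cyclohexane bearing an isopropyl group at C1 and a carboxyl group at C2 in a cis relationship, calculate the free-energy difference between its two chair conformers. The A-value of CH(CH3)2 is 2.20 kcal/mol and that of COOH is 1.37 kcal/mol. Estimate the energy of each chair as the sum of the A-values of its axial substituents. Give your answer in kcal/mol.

C1 and C2 have opposite parity, so for the cis isomer the two substituents are one axial and one equatorial in each chair.
Chair I (isopropyl axial, carboxyl equatorial): E = 2.20 kcal/mol.
Chair II (isopropyl equatorial, carboxyl axial): E = 1.37 kcal/mol.
ΔE = 2.20 − 1.37 = 0.83 kcal/mol; chair II is more stable.

0.83 kcal/mol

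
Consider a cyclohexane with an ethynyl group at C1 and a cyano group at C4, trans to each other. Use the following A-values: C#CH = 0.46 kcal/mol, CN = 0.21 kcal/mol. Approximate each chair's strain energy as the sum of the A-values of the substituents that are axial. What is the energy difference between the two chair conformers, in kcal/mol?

C1 and C4 have opposite parity, so for the trans isomer the two substituents are e,e in one chair and a,a in the other.
Chair I (ethynyl axial, cyano axial): E = 0.67 kcal/mol.
Chair II (ethynyl equatorial, cyano equatorial): E = 0.00 kcal/mol.
ΔE = 0.67 − 0.00 = 0.67 kcal/mol; chair II is more stable.

0.67 kcal/mol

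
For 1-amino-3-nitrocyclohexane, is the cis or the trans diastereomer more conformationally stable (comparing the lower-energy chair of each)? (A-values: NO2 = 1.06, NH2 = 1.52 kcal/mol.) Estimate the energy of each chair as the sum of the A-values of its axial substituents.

cis

At 1,3 positions (parity same): cis → (e,e or a,a); trans → (a,e or e,a).
Best chair for cis: E = 0.00 kcal/mol; best chair for trans: E = 1.06 kcal/mol.
The cis isomer is lower by 1.06 kcal/mol.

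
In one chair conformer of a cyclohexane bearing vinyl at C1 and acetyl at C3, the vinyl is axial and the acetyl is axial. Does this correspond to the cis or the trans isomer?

cis

C1 and C3 have the same parity, so their axial bonds point in the same direction.
With same-parity carbons, two substituents on the same face are both axial or both equatorial; opposite faces give one of each.
Here the groups are axial/axial → same face → cis.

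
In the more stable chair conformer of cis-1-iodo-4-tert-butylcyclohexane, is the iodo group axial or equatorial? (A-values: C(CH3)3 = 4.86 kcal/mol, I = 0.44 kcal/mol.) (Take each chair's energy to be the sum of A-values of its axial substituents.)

axial

C1 and C4 have opposite parity, so for the cis isomer the two substituents are one axial and one equatorial in each chair.
Chair I (tert-butyl axial, iodo equatorial): E = 4.86 kcal/mol.
Chair II (tert-butyl equatorial, iodo axial): E = 0.44 kcal/mol.
Chair II is the more stable (lower-energy) conformer, and in that chair the iodo group is axial.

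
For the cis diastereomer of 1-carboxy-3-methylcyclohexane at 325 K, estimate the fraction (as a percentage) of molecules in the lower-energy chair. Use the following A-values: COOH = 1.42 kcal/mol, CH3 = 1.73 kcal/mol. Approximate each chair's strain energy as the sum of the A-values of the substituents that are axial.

99.2%

C1 and C3 have the same parity, so for the cis isomer the two substituents are e,e in one chair and a,a in the other.
Chair I (carboxyl axial, methyl axial): E = 3.15 kcal/mol; chair II (carboxyl equatorial, methyl equatorial): E = 0.00 kcal/mol.
ΔG = 3.15 kcal/mol between the two chairs.
K = exp(ΔG/RT) with R = 1.987×10⁻³ kcal mol⁻¹ K⁻¹ and T = 325 K gives K ≈ 131.
Fraction in the lower-energy chair = K/(K+1) = 99.2%.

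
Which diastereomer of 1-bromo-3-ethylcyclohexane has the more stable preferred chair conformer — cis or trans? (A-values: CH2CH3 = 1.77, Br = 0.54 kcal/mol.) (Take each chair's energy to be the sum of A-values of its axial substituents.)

At 1,3 positions (parity same): cis → (e,e or a,a); trans → (a,e or e,a).
Best chair for cis: E = 0.00 kcal/mol; best chair for trans: E = 0.54 kcal/mol.
The cis isomer is lower by 0.54 kcal/mol.

cis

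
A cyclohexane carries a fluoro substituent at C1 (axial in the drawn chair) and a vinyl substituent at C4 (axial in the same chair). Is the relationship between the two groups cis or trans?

trans

C1 and C4 have opposite parity, so their axial bonds point in opposite directions.
With opposite-parity carbons, two substituents on the same face are one axial and one equatorial; opposite faces give both axial or both equatorial.
Here the groups are axial/axial → opposite face → trans.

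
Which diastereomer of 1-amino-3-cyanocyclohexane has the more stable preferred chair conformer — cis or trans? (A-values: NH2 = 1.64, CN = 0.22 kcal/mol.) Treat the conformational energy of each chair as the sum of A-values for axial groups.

cis

At 1,3 positions (parity same): cis → (e,e or a,a); trans → (a,e or e,a).
Best chair for cis: E = 0.00 kcal/mol; best chair for trans: E = 0.22 kcal/mol.
The cis isomer is lower by 0.22 kcal/mol.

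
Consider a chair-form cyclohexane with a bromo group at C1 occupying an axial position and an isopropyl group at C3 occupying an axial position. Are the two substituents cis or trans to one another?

C1 and C3 have the same parity, so their axial bonds point in the same direction.
With same-parity carbons, two substituents on the same face are both axial or both equatorial; opposite faces give one of each.
Here the groups are axial/axial → same face → cis.

cis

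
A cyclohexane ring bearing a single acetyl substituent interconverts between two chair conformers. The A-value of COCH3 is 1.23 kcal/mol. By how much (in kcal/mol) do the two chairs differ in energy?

1.23 kcal/mol

A monosubstituted cyclohexane has one chair with the acetyl group axial (E = A = 1.23 kcal/mol) and one with it equatorial (E = 0).
ΔE = 1.23 − 0 = 1.23 kcal/mol.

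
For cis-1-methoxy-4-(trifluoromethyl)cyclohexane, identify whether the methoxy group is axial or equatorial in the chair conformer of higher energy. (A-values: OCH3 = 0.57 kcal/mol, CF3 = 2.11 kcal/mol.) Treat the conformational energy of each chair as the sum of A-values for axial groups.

equatorial

C1 and C4 have opposite parity, so for the cis isomer the two substituents are one axial and one equatorial in each chair.
Chair I (methoxy axial, trifluoromethyl equatorial): E = 0.57 kcal/mol.
Chair II (methoxy equatorial, trifluoromethyl axial): E = 2.11 kcal/mol.
Chair II is the less stable (higher-energy) conformer, and in that chair the methoxy group is equatorial.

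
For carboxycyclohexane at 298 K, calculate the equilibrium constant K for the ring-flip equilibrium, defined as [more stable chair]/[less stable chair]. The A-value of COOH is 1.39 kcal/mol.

One chair has the carboxyl group axial (E = 1.39 kcal/mol) and the other has it equatorial (E = 0).
ΔG = 1.39 kcal/mol between the two chairs.
K = exp(ΔG/RT) with R = 1.987×10⁻³ kcal mol⁻¹ K⁻¹ and T = 298 K gives K ≈ 10.5.

K ≈ 10.5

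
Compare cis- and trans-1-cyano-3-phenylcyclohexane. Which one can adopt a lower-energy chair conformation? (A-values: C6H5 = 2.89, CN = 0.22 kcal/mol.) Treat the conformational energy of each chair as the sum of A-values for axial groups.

At 1,3 positions (parity same): cis → (e,e or a,a); trans → (a,e or e,a).
Best chair for cis: E = 0.00 kcal/mol; best chair for trans: E = 0.22 kcal/mol.
The cis isomer is lower by 0.22 kcal/mol.

cis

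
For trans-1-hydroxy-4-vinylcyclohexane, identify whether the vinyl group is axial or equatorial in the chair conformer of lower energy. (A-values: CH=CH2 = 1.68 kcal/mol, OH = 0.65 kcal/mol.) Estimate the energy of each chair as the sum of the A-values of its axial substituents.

equatorial

C1 and C4 have opposite parity, so for the trans isomer the two substituents are e,e in one chair and a,a in the other.
Chair I (vinyl axial, hydroxyl axial): E = 2.33 kcal/mol.
Chair II (vinyl equatorial, hydroxyl equatorial): E = 0.00 kcal/mol.
Chair II is the more stable (lower-energy) conformer, and in that chair the vinyl group is equatorial.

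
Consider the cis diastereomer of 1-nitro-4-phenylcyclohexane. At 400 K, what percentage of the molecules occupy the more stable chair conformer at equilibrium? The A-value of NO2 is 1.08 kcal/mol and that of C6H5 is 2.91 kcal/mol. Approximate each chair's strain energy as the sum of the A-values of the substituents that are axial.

90.9%

C1 and C4 have opposite parity, so for the cis isomer the two substituents are one axial and one equatorial in each chair.
Chair I (nitro axial, phenyl equatorial): E = 1.08 kcal/mol; chair II (nitro equatorial, phenyl axial): E = 2.91 kcal/mol.
ΔG = 1.83 kcal/mol between the two chairs.
K = exp(ΔG/RT) with R = 1.987×10⁻³ kcal mol⁻¹ K⁻¹ and T = 400 K gives K ≈ 10.
Fraction in the lower-energy chair = K/(K+1) = 90.9%.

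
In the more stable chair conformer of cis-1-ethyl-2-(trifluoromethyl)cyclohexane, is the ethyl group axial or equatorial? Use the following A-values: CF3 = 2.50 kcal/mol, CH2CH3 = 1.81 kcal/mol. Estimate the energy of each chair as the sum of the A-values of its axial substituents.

C1 and C2 have opposite parity, so for the cis isomer the two substituents are one axial and one equatorial in each chair.
Chair I (trifluoromethyl axial, ethyl equatorial): E = 2.50 kcal/mol.
Chair II (trifluoromethyl equatorial, ethyl axial): E = 1.81 kcal/mol.
Chair II is the more stable (lower-energy) conformer, and in that chair the ethyl group is axial.

axial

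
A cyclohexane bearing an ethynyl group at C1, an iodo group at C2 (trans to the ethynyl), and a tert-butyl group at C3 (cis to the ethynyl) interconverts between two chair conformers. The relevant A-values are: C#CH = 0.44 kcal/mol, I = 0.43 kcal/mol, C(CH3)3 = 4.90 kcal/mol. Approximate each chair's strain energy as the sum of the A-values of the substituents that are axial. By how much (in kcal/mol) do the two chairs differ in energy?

Chair I (ethynyl axial, iodo axial, tert-butyl axial): E = 5.77 kcal/mol.
Chair II (ethynyl equatorial, iodo equatorial, tert-butyl equatorial): E = 0.00 kcal/mol.
ΔE = 5.77 − 0.00 = 5.77 kcal/mol; chair II is more stable.

5.77 kcal/mol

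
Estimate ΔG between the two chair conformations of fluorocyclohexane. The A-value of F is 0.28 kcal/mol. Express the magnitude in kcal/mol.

A monosubstituted cyclohexane has one chair with the fluoro group axial (E = A = 0.28 kcal/mol) and one with it equatorial (E = 0).
ΔE = 0.28 − 0 = 0.28 kcal/mol.

0.28 kcal/mol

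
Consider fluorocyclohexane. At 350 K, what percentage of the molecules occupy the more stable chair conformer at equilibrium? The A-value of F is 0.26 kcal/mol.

59.2%

One chair has the fluoro group axial (E = 0.26 kcal/mol) and the other has it equatorial (E = 0).
ΔG = 0.26 kcal/mol between the two chairs.
K = exp(ΔG/RT) with R = 1.987×10⁻³ kcal mol⁻¹ K⁻¹ and T = 350 K gives K ≈ 1.45.
Fraction in the lower-energy chair = K/(K+1) = 59.2%.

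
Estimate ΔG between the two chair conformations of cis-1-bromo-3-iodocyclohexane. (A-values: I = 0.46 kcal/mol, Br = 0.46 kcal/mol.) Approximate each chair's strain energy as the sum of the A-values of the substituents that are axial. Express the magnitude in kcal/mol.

C1 and C3 have the same parity, so for the cis isomer the two substituents are e,e in one chair and a,a in the other.
Chair I (iodo axial, bromo axial): E = 0.92 kcal/mol.
Chair II (iodo equatorial, bromo equatorial): E = 0.00 kcal/mol.
ΔE = 0.92 − 0.00 = 0.92 kcal/mol; chair II is more stable.

0.92 kcal/mol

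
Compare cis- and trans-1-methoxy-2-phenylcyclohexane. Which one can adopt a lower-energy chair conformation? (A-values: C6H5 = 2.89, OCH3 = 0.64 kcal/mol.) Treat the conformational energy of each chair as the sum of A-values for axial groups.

At 1,2 positions (parity opposite): cis → (a,e or e,a); trans → (e,e or a,a).
Best chair for cis: E = 0.64 kcal/mol; best chair for trans: E = 0.00 kcal/mol.
The trans isomer is lower by 0.64 kcal/mol.

trans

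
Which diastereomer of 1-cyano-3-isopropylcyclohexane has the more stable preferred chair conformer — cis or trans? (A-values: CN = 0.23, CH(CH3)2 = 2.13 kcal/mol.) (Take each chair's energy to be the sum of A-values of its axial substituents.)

At 1,3 positions (parity same): cis → (e,e or a,a); trans → (a,e or e,a).
Best chair for cis: E = 0.00 kcal/mol; best chair for trans: E = 0.23 kcal/mol.
The cis isomer is lower by 0.23 kcal/mol.

cis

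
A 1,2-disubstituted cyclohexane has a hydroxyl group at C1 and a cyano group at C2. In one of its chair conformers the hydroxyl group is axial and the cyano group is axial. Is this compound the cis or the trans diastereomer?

C1 and C2 have opposite parity, so their axial bonds point in opposite directions.
With opposite-parity carbons, two substituents on the same face are one axial and one equatorial; opposite faces give both axial or both equatorial.
Here the groups are axial/axial → opposite face → trans.

trans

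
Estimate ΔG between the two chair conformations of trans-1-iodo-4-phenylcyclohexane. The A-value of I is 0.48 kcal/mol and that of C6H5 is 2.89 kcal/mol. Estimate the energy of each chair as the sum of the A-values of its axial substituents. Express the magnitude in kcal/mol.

3.37 kcal/mol

C1 and C4 have opposite parity, so for the trans isomer the two substituents are e,e in one chair and a,a in the other.
Chair I (iodo axial, phenyl axial): E = 3.37 kcal/mol.
Chair II (iodo equatorial, phenyl equatorial): E = 0.00 kcal/mol.
ΔE = 3.37 − 0.00 = 3.37 kcal/mol; chair II is more stable.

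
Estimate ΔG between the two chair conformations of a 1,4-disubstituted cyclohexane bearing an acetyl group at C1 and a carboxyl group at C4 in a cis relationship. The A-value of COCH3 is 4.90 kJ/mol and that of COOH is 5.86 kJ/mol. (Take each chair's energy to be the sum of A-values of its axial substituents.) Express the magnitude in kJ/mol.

C1 and C4 have opposite parity, so for the cis isomer the two substituents are one axial and one equatorial in each chair.
Chair I (acetyl axial, carboxyl equatorial): E = 4.90 kJ/mol.
Chair II (acetyl equatorial, carboxyl axial): E = 5.86 kJ/mol.
ΔE = 5.86 − 4.90 = 0.96 kJ/mol; chair I is more stable.

0.96 kJ/mol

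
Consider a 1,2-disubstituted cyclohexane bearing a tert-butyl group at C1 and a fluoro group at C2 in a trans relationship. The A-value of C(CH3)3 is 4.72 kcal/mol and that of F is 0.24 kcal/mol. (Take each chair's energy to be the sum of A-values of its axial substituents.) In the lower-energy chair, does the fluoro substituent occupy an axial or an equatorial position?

C1 and C2 have opposite parity, so for the trans isomer the two substituents are e,e in one chair and a,a in the other.
Chair I (tert-butyl axial, fluoro axial): E = 4.96 kcal/mol.
Chair II (tert-butyl equatorial, fluoro equatorial): E = 0.00 kcal/mol.
Chair II is the more stable (lower-energy) conformer, and in that chair the fluoro group is equatorial.

equatorial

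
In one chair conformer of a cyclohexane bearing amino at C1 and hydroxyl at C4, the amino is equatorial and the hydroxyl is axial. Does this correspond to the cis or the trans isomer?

cis

C1 and C4 have opposite parity, so their axial bonds point in opposite directions.
With opposite-parity carbons, two substituents on the same face are one axial and one equatorial; opposite faces give both axial or both equatorial.
Here the groups are equatorial/axial → same face → cis.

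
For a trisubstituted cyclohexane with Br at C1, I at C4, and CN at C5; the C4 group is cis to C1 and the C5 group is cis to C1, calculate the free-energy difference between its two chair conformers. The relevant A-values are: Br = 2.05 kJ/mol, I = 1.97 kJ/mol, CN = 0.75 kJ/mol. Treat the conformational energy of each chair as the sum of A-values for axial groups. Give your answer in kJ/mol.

0.83 kJ/mol

Chair I (bromo axial, iodo equatorial, cyano axial): E = 2.80 kJ/mol.
Chair II (bromo equatorial, iodo axial, cyano equatorial): E = 1.97 kJ/mol.
ΔE = 2.80 − 1.97 = 0.83 kJ/mol; chair II is more stable.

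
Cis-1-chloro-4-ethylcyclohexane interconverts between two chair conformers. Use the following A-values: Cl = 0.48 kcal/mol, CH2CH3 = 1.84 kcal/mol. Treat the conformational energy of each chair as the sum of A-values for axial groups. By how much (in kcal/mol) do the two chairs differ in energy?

1.36 kcal/mol

C1 and C4 have opposite parity, so for the cis isomer the two substituents are one axial and one equatorial in each chair.
Chair I (chloro axial, ethyl equatorial): E = 0.48 kcal/mol.
Chair II (chloro equatorial, ethyl axial): E = 1.84 kcal/mol.
ΔE = 1.84 − 0.48 = 1.36 kcal/mol; chair I is more stable.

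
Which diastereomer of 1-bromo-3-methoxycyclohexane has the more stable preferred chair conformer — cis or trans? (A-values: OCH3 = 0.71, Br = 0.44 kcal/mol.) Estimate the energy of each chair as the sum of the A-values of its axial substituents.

cis

At 1,3 positions (parity same): cis → (e,e or a,a); trans → (a,e or e,a).
Best chair for cis: E = 0.00 kcal/mol; best chair for trans: E = 0.44 kcal/mol.
The cis isomer is lower by 0.44 kcal/mol.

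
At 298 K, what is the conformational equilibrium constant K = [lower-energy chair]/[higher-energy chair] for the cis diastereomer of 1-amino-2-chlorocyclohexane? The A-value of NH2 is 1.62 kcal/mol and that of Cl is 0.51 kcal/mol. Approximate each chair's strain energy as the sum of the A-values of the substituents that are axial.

C1 and C2 have opposite parity, so for the cis isomer the two substituents are one axial and one equatorial in each chair.
Chair I (amino axial, chloro equatorial): E = 1.62 kcal/mol; chair II (amino equatorial, chloro axial): E = 0.51 kcal/mol.
ΔG = 1.11 kcal/mol between the two chairs.
K = exp(ΔG/RT) with R = 1.987×10⁻³ kcal mol⁻¹ K⁻¹ and T = 298 K gives K ≈ 6.52.

K ≈ 6.52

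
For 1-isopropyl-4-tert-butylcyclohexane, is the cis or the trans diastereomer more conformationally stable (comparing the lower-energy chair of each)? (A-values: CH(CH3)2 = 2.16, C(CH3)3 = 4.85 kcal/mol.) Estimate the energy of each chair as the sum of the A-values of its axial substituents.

trans

At 1,4 positions (parity opposite): cis → (a,e or e,a); trans → (e,e or a,a).
Best chair for cis: E = 2.16 kcal/mol; best chair for trans: E = 0.00 kcal/mol.
The trans isomer is lower by 2.16 kcal/mol.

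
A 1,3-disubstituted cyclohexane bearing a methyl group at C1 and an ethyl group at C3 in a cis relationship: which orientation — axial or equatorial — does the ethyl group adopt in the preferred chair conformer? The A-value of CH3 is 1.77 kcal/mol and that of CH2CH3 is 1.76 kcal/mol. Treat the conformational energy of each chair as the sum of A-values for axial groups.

equatorial

C1 and C3 have the same parity, so for the cis isomer the two substituents are e,e in one chair and a,a in the other.
Chair I (methyl axial, ethyl axial): E = 3.53 kcal/mol.
Chair II (methyl equatorial, ethyl equatorial): E = 0.00 kcal/mol.
Chair II is the more stable (lower-energy) conformer, and in that chair the ethyl group is equatorial.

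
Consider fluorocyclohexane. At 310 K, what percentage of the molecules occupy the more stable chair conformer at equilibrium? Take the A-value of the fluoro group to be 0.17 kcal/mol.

56.9%

One chair has the fluoro group axial (E = 0.17 kcal/mol) and the other has it equatorial (E = 0).
ΔG = 0.17 kcal/mol between the two chairs.
K = exp(ΔG/RT) with R = 1.987×10⁻³ kcal mol⁻¹ K⁻¹ and T = 310 K gives K ≈ 1.32.
Fraction in the lower-energy chair = K/(K+1) = 56.9%.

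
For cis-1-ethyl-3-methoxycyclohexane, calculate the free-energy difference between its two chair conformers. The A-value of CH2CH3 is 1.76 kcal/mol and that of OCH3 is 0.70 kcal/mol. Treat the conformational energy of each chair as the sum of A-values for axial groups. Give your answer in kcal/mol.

2.46 kcal/mol

C1 and C3 have the same parity, so for the cis isomer the two substituents are e,e in one chair and a,a in the other.
Chair I (ethyl axial, methoxy axial): E = 2.46 kcal/mol.
Chair II (ethyl equatorial, methoxy equatorial): E = 0.00 kcal/mol.
ΔE = 2.46 − 0.00 = 2.46 kcal/mol; chair II is more stable.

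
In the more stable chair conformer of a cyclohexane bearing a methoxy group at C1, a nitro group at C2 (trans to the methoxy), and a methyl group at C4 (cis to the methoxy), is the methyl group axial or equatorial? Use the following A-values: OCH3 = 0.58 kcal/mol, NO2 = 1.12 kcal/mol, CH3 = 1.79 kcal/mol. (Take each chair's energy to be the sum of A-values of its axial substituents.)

equatorial

Chair I (methoxy axial, nitro axial, methyl equatorial): E = 1.70 kcal/mol.
Chair II (methoxy equatorial, nitro equatorial, methyl axial): E = 1.79 kcal/mol.
Chair I is the more stable (lower-energy) conformer, and in that chair the methyl group is equatorial.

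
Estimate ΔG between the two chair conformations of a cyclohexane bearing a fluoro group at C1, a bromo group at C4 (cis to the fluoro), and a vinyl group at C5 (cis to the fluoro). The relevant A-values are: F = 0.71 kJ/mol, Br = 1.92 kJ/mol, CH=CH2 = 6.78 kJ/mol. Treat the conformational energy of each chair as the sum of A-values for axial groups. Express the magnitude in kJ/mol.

5.57 kJ/mol

Chair I (fluoro axial, bromo equatorial, vinyl axial): E = 7.49 kJ/mol.
Chair II (fluoro equatorial, bromo axial, vinyl equatorial): E = 1.92 kJ/mol.
ΔE = 7.49 − 1.92 = 5.57 kJ/mol; chair II is more stable.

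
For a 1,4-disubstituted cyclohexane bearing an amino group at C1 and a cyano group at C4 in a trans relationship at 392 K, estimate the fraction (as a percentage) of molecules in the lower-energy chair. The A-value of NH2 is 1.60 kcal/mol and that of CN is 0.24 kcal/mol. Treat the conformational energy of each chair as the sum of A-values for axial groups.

C1 and C4 have opposite parity, so for the trans isomer the two substituents are e,e in one chair and a,a in the other.
Chair I (amino axial, cyano axial): E = 1.84 kcal/mol; chair II (amino equatorial, cyano equatorial): E = 0.00 kcal/mol.
ΔG = 1.84 kcal/mol between the two chairs.
K = exp(ΔG/RT) with R = 1.987×10⁻³ kcal mol⁻¹ K⁻¹ and T = 392 K gives K ≈ 10.6.
Fraction in the lower-energy chair = K/(K+1) = 91.4%.

91.4%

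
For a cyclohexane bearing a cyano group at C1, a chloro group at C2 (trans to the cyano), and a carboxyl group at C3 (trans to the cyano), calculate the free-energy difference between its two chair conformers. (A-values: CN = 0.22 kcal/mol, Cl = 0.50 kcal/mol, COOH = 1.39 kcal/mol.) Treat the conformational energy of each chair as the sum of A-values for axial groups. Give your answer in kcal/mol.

Chair I (cyano axial, chloro axial, carboxyl equatorial): E = 0.72 kcal/mol.
Chair II (cyano equatorial, chloro equatorial, carboxyl axial): E = 1.39 kcal/mol.
ΔE = 1.39 − 0.72 = 0.67 kcal/mol; chair I is more stable.

0.67 kcal/mol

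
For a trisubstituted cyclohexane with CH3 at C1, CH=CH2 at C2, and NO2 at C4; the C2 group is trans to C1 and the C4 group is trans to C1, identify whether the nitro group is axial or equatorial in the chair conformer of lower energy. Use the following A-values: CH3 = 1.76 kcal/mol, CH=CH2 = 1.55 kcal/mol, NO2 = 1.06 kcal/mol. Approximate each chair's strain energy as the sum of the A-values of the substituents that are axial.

Chair I (methyl axial, vinyl axial, nitro axial): E = 4.37 kcal/mol.
Chair II (methyl equatorial, vinyl equatorial, nitro equatorial): E = 0.00 kcal/mol.
Chair II is the more stable (lower-energy) conformer, and in that chair the nitro group is equatorial.

equatorial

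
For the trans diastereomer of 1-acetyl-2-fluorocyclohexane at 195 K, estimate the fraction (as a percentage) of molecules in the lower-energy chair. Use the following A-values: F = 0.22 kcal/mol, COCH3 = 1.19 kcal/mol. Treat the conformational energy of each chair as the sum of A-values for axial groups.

C1 and C2 have opposite parity, so for the trans isomer the two substituents are e,e in one chair and a,a in the other.
Chair I (fluoro axial, acetyl axial): E = 1.41 kcal/mol; chair II (fluoro equatorial, acetyl equatorial): E = 0.00 kcal/mol.
ΔG = 1.41 kcal/mol between the two chairs.
K = exp(ΔG/RT) with R = 1.987×10⁻³ kcal mol⁻¹ K⁻¹ and T = 195 K gives K ≈ 38.1.
Fraction in the lower-energy chair = K/(K+1) = 97.4%.

97.4%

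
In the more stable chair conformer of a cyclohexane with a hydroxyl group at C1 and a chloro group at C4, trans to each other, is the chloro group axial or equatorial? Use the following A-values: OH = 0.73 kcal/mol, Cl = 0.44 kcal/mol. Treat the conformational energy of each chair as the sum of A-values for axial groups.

equatorial

C1 and C4 have opposite parity, so for the trans isomer the two substituents are e,e in one chair and a,a in the other.
Chair I (hydroxyl axial, chloro axial): E = 1.17 kcal/mol.
Chair II (hydroxyl equatorial, chloro equatorial): E = 0.00 kcal/mol.
Chair II is the more stable (lower-energy) conformer, and in that chair the chloro group is equatorial.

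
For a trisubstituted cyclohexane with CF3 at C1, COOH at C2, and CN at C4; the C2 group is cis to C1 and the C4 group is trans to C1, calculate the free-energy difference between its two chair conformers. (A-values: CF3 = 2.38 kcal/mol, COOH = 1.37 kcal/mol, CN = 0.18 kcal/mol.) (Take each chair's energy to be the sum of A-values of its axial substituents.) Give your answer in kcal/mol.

Chair I (trifluoromethyl axial, carboxyl equatorial, cyano axial): E = 2.56 kcal/mol.
Chair II (trifluoromethyl equatorial, carboxyl axial, cyano equatorial): E = 1.37 kcal/mol.
ΔE = 2.56 − 1.37 = 1.19 kcal/mol; chair II is more stable.

1.19 kcal/mol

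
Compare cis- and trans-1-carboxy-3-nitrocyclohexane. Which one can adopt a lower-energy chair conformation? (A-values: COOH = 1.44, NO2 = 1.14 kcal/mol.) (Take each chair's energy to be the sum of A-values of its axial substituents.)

At 1,3 positions (parity same): cis → (e,e or a,a); trans → (a,e or e,a).
Best chair for cis: E = 0.00 kcal/mol; best chair for trans: E = 1.14 kcal/mol.
The cis isomer is lower by 1.14 kcal/mol.

cis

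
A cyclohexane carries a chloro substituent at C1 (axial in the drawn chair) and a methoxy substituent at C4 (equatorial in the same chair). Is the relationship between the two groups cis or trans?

C1 and C4 have opposite parity, so their axial bonds point in opposite directions.
With opposite-parity carbons, two substituents on the same face are one axial and one equatorial; opposite faces give both axial or both equatorial.
Here the groups are axial/equatorial → same face → cis.

cis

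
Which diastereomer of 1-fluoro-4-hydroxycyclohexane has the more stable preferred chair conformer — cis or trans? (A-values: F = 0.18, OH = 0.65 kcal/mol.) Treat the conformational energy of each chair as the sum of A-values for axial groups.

trans

At 1,4 positions (parity opposite): cis → (a,e or e,a); trans → (e,e or a,a).
Best chair for cis: E = 0.18 kcal/mol; best chair for trans: E = 0.00 kcal/mol.
The trans isomer is lower by 0.18 kcal/mol.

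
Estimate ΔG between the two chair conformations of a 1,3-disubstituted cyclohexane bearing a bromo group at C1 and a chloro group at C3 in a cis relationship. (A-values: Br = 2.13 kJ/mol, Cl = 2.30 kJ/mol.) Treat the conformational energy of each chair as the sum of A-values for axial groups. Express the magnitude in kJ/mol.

4.43 kJ/mol

C1 and C3 have the same parity, so for the cis isomer the two substituents are e,e in one chair and a,a in the other.
Chair I (bromo axial, chloro axial): E = 4.43 kJ/mol.
Chair II (bromo equatorial, chloro equatorial): E = 0.00 kJ/mol.
ΔE = 4.43 − 0.00 = 4.43 kJ/mol; chair II is more stable.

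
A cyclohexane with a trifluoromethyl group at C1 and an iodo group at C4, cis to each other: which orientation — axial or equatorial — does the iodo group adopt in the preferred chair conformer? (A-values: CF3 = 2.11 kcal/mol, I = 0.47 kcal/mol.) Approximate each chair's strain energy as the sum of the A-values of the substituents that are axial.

axial

C1 and C4 have opposite parity, so for the cis isomer the two substituents are one axial and one equatorial in each chair.
Chair I (trifluoromethyl axial, iodo equatorial): E = 2.11 kcal/mol.
Chair II (trifluoromethyl equatorial, iodo axial): E = 0.47 kcal/mol.
Chair II is the more stable (lower-energy) conformer, and in that chair the iodo group is axial.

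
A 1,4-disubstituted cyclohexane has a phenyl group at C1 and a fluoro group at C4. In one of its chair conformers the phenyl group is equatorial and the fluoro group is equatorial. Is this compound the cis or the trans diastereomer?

C1 and C4 have opposite parity, so their axial bonds point in opposite directions.
With opposite-parity carbons, two substituents on the same face are one axial and one equatorial; opposite faces give both axial or both equatorial.
Here the groups are equatorial/equatorial → opposite face → trans.

trans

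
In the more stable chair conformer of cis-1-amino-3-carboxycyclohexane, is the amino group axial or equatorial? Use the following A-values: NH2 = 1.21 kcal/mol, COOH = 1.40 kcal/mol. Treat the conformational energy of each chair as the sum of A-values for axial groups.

C1 and C3 have the same parity, so for the cis isomer the two substituents are e,e in one chair and a,a in the other.
Chair I (amino axial, carboxyl axial): E = 2.61 kcal/mol.
Chair II (amino equatorial, carboxyl equatorial): E = 0.00 kcal/mol.
Chair II is the more stable (lower-energy) conformer, and in that chair the amino group is equatorial.

equatorial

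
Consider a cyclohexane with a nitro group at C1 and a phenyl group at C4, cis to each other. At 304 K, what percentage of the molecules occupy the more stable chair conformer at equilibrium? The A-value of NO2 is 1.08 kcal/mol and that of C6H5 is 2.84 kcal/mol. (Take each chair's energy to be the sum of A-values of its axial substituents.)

C1 and C4 have opposite parity, so for the cis isomer the two substituents are one axial and one equatorial in each chair.
Chair I (nitro axial, phenyl equatorial): E = 1.08 kcal/mol; chair II (nitro equatorial, phenyl axial): E = 2.84 kcal/mol.
ΔG = 1.76 kcal/mol between the two chairs.
K = exp(ΔG/RT) with R = 1.987×10⁻³ kcal mol⁻¹ K⁻¹ and T = 304 K gives K ≈ 18.4.
Fraction in the lower-energy chair = K/(K+1) = 94.9%.

94.9%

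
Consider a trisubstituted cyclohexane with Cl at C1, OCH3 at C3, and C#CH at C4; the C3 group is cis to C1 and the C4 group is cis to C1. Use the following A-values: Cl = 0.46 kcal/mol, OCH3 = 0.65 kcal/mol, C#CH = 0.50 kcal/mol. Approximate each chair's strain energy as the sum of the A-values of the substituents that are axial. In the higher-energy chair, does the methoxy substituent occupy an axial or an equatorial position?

axial

Chair I (chloro axial, methoxy axial, ethynyl equatorial): E = 1.11 kcal/mol.
Chair II (chloro equatorial, methoxy equatorial, ethynyl axial): E = 0.50 kcal/mol.
Chair I is the less stable (higher-energy) conformer, and in that chair the methoxy group is axial.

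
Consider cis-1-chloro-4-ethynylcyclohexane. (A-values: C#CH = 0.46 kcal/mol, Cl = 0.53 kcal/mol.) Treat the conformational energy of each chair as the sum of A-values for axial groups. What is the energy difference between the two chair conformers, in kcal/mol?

C1 and C4 have opposite parity, so for the cis isomer the two substituents are one axial and one equatorial in each chair.
Chair I (ethynyl axial, chloro equatorial): E = 0.46 kcal/mol.
Chair II (ethynyl equatorial, chloro axial): E = 0.53 kcal/mol.
ΔE = 0.53 − 0.46 = 0.07 kcal/mol; chair I is more stable.

0.07 kcal/mol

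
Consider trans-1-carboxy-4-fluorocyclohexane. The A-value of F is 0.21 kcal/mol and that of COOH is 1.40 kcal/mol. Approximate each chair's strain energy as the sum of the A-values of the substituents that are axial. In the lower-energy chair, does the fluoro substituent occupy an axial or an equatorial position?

C1 and C4 have opposite parity, so for the trans isomer the two substituents are e,e in one chair and a,a in the other.
Chair I (fluoro axial, carboxyl axial): E = 1.61 kcal/mol.
Chair II (fluoro equatorial, carboxyl equatorial): E = 0.00 kcal/mol.
Chair II is the more stable (lower-energy) conformer, and in that chair the fluoro group is equatorial.

equatorial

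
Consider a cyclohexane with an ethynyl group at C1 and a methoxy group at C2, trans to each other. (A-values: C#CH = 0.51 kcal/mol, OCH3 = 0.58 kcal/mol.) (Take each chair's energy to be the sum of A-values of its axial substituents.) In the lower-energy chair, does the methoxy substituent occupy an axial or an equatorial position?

C1 and C2 have opposite parity, so for the trans isomer the two substituents are e,e in one chair and a,a in the other.
Chair I (ethynyl axial, methoxy axial): E = 1.09 kcal/mol.
Chair II (ethynyl equatorial, methoxy equatorial): E = 0.00 kcal/mol.
Chair II is the more stable (lower-energy) conformer, and in that chair the methoxy group is equatorial.

equatorial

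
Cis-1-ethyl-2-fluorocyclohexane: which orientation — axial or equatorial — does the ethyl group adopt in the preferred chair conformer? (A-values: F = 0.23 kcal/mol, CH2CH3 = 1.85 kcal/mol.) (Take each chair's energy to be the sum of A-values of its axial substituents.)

equatorial

C1 and C2 have opposite parity, so for the cis isomer the two substituents are one axial and one equatorial in each chair.
Chair I (fluoro axial, ethyl equatorial): E = 0.23 kcal/mol.
Chair II (fluoro equatorial, ethyl axial): E = 1.85 kcal/mol.
Chair I is the more stable (lower-energy) conformer, and in that chair the ethyl group is equatorial.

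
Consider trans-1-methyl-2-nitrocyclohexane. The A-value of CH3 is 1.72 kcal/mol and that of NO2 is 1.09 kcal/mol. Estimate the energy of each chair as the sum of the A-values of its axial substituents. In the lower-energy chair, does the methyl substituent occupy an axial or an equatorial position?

equatorial

C1 and C2 have opposite parity, so for the trans isomer the two substituents are e,e in one chair and a,a in the other.
Chair I (methyl axial, nitro axial): E = 2.81 kcal/mol.
Chair II (methyl equatorial, nitro equatorial): E = 0.00 kcal/mol.
Chair II is the more stable (lower-energy) conformer, and in that chair the methyl group is equatorial.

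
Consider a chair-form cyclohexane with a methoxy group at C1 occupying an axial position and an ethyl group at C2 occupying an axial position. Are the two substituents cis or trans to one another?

trans

C1 and C2 have opposite parity, so their axial bonds point in opposite directions.
With opposite-parity carbons, two substituents on the same face are one axial and one equatorial; opposite faces give both axial or both equatorial.
Here the groups are axial/axial → opposite face → trans.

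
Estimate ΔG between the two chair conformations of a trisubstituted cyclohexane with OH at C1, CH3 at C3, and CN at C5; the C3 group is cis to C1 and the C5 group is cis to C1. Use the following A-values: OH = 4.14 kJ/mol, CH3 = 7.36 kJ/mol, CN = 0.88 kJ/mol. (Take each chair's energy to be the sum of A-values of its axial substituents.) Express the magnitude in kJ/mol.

Chair I (hydroxyl axial, methyl axial, cyano axial): E = 12.38 kJ/mol.
Chair II (hydroxyl equatorial, methyl equatorial, cyano equatorial): E = 0.00 kJ/mol.
ΔE = 12.38 − 0.00 = 12.38 kJ/mol; chair II is more stable.

12.38 kJ/mol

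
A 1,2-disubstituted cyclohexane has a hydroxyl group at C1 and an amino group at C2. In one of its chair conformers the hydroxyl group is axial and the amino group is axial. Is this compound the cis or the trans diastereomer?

C1 and C2 have opposite parity, so their axial bonds point in opposite directions.
With opposite-parity carbons, two substituents on the same face are one axial and one equatorial; opposite faces give both axial or both equatorial.
Here the groups are axial/axial → opposite face → trans.

trans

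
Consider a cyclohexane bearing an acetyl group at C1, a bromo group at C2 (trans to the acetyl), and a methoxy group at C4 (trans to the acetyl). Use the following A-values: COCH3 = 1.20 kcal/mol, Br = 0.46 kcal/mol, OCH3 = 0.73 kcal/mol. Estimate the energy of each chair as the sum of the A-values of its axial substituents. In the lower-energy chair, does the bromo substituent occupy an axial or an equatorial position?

Chair I (acetyl axial, bromo axial, methoxy axial): E = 2.39 kcal/mol.
Chair II (acetyl equatorial, bromo equatorial, methoxy equatorial): E = 0.00 kcal/mol.
Chair II is the more stable (lower-energy) conformer, and in that chair the bromo group is equatorial.

equatorial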